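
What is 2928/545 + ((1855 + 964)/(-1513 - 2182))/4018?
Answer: 1738761797/323653918 ≈ 5.3723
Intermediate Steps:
2928/545 + ((1855 + 964)/(-1513 - 2182))/4018 = 2928*(1/545) + (2819/(-3695))*(1/4018) = 2928/545 + (2819*(-1/3695))*(1/4018) = 2928/545 - 2819/3695*1/4018 = 2928/545 - 2819/14846510 = 1738761797/323653918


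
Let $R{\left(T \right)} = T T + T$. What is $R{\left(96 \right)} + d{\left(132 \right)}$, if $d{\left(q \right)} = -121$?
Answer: $9191$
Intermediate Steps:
$R{\left(T \right)} = T + T^{2}$ ($R{\left(T \right)} = T^{2} + T = T + T^{2}$)
$R{\left(96 \right)} + d{\left(132 \right)} = 96 \left(1 + 96\right) - 121 = 96 \cdot 97 - 121 = 9312 - 121 = 9191$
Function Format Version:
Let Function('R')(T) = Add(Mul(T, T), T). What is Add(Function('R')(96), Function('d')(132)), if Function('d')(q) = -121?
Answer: 9191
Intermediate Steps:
Function('R')(T) = Add(T, Pow(T, 2)) (Function('R')(T) = Add(Pow(T, 2), T) = Add(T, Pow(T, 2)))
Add(Function('R')(96), Function('d')(132)) = Add(Mul(96, Add(1, 96)), -121) = Add(Mul(96, 97), -121) = Add(9312, -121) = 9191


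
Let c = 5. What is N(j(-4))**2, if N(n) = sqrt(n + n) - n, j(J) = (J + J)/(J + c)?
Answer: 48 + 64*I ≈ 48.0 + 64.0*I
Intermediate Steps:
j(J) = 2*J/(5 + J) (j(J) = (J + J)/(J + 5) = (2*J)/(5 + J) = 2*J/(5 + J))
N(n) = -n + sqrt(2)*sqrt(n) (N(n) = sqrt(2*n) - n = sqrt(2)*sqrt(n) - n = -n + sqrt(2)*sqrt(n))
N(j(-4))**2 = (-2*(-4)/(5 - 4) + sqrt(2)*sqrt(2*(-4)/(5 - 4)))**2 = (-2*(-4)/1 + sqrt(2)*sqrt(2*(-4)/1))**2 = (-2*(-4) + sqrt(2)*sqrt(2*(-4)*1))**2 = (-1*(-8) + sqrt(2)*sqrt(-8))**2 = (8 + sqrt(2)*(2*I*sqrt(2)))**2 = (8 + 4*I)**2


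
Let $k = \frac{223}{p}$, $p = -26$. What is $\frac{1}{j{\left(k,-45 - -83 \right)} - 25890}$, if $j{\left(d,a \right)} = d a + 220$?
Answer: $- \frac{13}{337947} \approx -3.8468 \cdot 10^{-5}$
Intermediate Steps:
$k = - \frac{223}{26}$ ($k = \frac{223}{-26} = 223 \left(- \frac{1}{26}\right) = - \frac{223}{26} \approx -8.5769$)
$j{\left(d,a \right)} = 220 + a d$ ($j{\left(d,a \right)} = a d + 220 = 220 + a d$)
$\frac{1}{j{\left(k,-45 - -83 \right)} - 25890} = \frac{1}{\left(220 + \left(-45 - -83\right) \left(- \frac{223}{26}\right)\right) - 25890} = \frac{1}{\left(220 + \left(-45 + 83\right) \left(- \frac{223}{26}\right)\right) - 25890} = \frac{1}{\left(220 + 38 \left(- \frac{223}{26}\right)\right) - 25890} = \frac{1}{\left(220 - \frac{4237}{13}\right) - 25890} = \frac{1}{- \frac{1377}{13} - 25890} = \frac{1}{- \frac{337947}{13}} = - \frac{13}{337947}$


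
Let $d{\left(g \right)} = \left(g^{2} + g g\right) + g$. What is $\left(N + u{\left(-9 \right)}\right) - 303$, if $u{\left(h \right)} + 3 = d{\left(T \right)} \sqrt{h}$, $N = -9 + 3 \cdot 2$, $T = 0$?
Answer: $-309$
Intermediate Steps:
$N = -3$ ($N = -9 + 6 = -3$)
$d{\left(g \right)} = g + 2 g^{2}$ ($d{\left(g \right)} = \left(g^{2} + g^{2}\right) + g = 2 g^{2} + g = g + 2 g^{2}$)
$u{\left(h \right)} = -3$ ($u{\left(h \right)} = -3 + 0 \left(1 + 2 \cdot 0\right) \sqrt{h} = -3 + 0 \left(1 + 0\right) \sqrt{h} = -3 + 0 \cdot 1 \sqrt{h} = -3 + 0 \sqrt{h} = -3 + 0 = -3$)
$\left(N + u{\left(-9 \right)}\right) - 303 = \left(-3 - 3\right) - 303 = -6 - 303 = -309$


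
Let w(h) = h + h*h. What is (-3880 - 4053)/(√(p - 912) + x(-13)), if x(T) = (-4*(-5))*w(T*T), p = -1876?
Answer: -67033850/4855370041 + 7933*I*√697/165082581394 ≈ -0.013806 + 1.2687e-6*I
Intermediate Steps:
w(h) = h + h²
x(T) = 20*T²*(1 + T²) (x(T) = (-4*(-5))*((T*T)*(1 + T*T)) = 20*(T²*(1 + T²)) = 20*T²*(1 + T²))
(-3880 - 4053)/(√(p - 912) + x(-13)) = (-3880 - 4053)/(√(-1876 - 912) + 20*(-13)²*(1 + (-13)²)) = -7933/(√(-2788) + 20*169*(1 + 169)) = -7933/(2*I*√697 + 20*169*170) = -7933/(2*I*√697 + 574600) = -7933/(574600 + 2*I*√697)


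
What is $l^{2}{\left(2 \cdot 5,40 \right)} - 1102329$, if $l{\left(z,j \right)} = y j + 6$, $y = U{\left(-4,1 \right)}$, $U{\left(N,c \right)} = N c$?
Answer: $-1078613$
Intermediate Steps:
$y = -4$ ($y = \left(-4\right) 1 = -4$)
$l{\left(z,j \right)} = 6 - 4 j$ ($l{\left(z,j \right)} = - 4 j + 6 = 6 - 4 j$)
$l^{2}{\left(2 \cdot 5,40 \right)} - 1102329 = \left(6 - 160\right)^{2} - 1102329 = \left(-154\right)^{2} - 1102329 = 23716 - 1102329 = -1078613$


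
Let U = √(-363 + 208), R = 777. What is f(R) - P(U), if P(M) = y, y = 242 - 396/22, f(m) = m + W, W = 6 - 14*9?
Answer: 433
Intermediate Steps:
W = -120 (W = 6 - 126 = -120)
f(m) = -120 + m (f(m) = m - 120 = -120 + m)
U = I*√155 (U = √(-155) = I*√155 ≈ 12.45*I)
y = 224 (y = 242 - 396/22 = 242 - 1*18 = 242 - 18 = 224)
P(M) = 224
f(R) - P(U) = (-120 + 777) - 1*224 = 657 - 224 = 433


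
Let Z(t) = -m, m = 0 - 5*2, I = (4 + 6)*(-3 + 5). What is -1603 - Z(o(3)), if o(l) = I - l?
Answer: -1613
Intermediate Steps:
I = 20 (I = 10*2 = 20)
o(l) = 20 - l
m = -10 (m = 0 - 10 = -10)
Z(t) = 10 (Z(t) = -1*(-10) = 10)
-1603 - Z(o(3)) = -1603 - 1*10 = -1603 - 10 = -1613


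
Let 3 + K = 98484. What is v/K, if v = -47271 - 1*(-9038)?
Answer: -2249/5793 ≈ -0.38823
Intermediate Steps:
K = 98481 (K = -3 + 98484 = 98481)
v = -38233 (v = -47271 + 9038 = -38233)
v/K = -38233/98481 = -38233*1/98481 = -2249/5793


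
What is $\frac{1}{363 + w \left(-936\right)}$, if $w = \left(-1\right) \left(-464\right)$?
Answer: $- \frac{1}{433941} \approx -2.3045 \cdot 10^{-6}$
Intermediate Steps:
$w = 464$
$\frac{1}{363 + w \left(-936\right)} = \frac{1}{363 + 464 \left(-936\right)} = \frac{1}{363 - 434304} = \frac{1}{-433941} = - \frac{1}{433941}$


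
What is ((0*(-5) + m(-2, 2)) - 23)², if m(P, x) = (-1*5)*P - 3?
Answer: 256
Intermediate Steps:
m(P, x) = -3 - 5*P (m(P, x) = -5*P - 3 = -3 - 5*P)
((0*(-5) + m(-2, 2)) - 23)² = ((0*(-5) + (-3 - 5*(-2))) - 23)² = ((0 + (-3 + 10)) - 23)² = ((0 + 7) - 23)² = (7 - 23)² = (-16)² = 256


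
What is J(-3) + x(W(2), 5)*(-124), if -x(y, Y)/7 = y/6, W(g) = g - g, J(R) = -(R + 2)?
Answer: 1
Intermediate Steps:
J(R) = -2 - R (J(R) = -(2 + R) = -2 - R)
W(g) = 0
x(y, Y) = -7*y/6
J(-3) + x(W(2), 5)*(-124) = (-2 - 1*(-3)) - 7/6*0*(-124) = (-2 + 3) + 0*(-124) = 1 + 0 = 1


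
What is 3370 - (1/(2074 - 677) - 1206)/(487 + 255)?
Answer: 499277023/148082 ≈ 3371.6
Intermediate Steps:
3370 - (1/(2074 - 677) - 1206)/(487 + 255) = 3370 - (1/1397 - 1206)/742 = 3370 - (-1684781)/(1397*742) = 3370 - 1*(-240683/148082) = 3370 + 240683/148082 = 499277023/148082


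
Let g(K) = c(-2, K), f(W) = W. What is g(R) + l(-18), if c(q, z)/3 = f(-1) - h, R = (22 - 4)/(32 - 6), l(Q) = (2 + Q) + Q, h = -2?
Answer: -31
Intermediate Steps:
l(Q) = 2 + 2*Q
R = 9/13 (R = 18/26 = 18*(1/26) = 9/13 ≈ 0.69231)
c(q, z) = 3 (c(q, z) = 3*(-1 - 1*(-2)) = 3*(-1 + 2) = 3*1 = 3)
g(K) = 3
g(R) + l(-18) = 3 + (2 + 2*(-18)) = 3 + (2 - 36) = 3 - 34 = -31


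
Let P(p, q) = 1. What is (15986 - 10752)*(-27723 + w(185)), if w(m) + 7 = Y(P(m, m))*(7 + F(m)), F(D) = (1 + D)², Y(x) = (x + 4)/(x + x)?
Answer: 307641435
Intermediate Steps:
Y(x) = (4 + x)/(2*x) (Y(x) = (4 + x)/((2*x)) = (4 + x)*(1/(2*x)) = (4 + x)/(2*x))
w(m) = 21/2 + 5*(1 + m)²/2 (w(m) = -7 + ((½)*(4 + 1)/1)*(7 + (1 + m)²) = -7 + ((½)*1*5)*(7 + (1 + m)²) = -7 + 5*(7 + (1 + m)²)/2 = -7 + (35/2 + 5*(1 + m)²/2) = 21/2 + 5*(1 + m)²/2)
(15986 - 10752)*(-27723 + w(185)) = (15986 - 10752)*(-27723 + (21/2 + 5*(1 + 185)²/2)) = 5234*(-27723 + (21/2 + (5/2)*186²)) = 5234*(-27723 + (21/2 + (5/2)*34596)) = 5234*(-27723 + (21/2 + 86490)) = 5234*(-27723 + 173001/2) = 5234*(117555/2) = 307641435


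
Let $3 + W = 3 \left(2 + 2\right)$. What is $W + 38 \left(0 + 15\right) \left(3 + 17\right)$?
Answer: $11409$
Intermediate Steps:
$W = 9$ ($W = -3 + 3 \left(2 + 2\right) = -3 + 3 \cdot 4 = -3 + 12 = 9$)
$W + 38 \left(0 + 15\right) \left(3 + 17\right) = 9 + 38 \left(0 + 15\right) \left(3 + 17\right) = 9 + 38 \cdot 15 \cdot 20 = 9 + 38 \cdot 300 = 9 + 11400 = 11409$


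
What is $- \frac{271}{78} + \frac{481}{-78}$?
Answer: $- \frac{376}{39} \approx -9.641$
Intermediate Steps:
$- \frac{271}{78} + \frac{481}{-78} = \left(-271\right) \frac{1}{78} + 481 \left(- \frac{1}{78}\right) = - \frac{271}{78} - \frac{37}{6} = - \frac{376}{39}$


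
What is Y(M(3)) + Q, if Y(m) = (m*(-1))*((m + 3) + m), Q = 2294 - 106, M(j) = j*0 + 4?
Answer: 2144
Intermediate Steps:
M(j) = 4 (M(j) = 0 + 4 = 4)
Q = 2188
Y(m) = -m*(3 + 2*m) (Y(m) = (-m)*((3 + m) + m) = (-m)*(3 + 2*m) = -m*(3 + 2*m))
Y(M(3)) + Q = -1*4*(3 + 2*4) + 2188 = -1*4*(3 + 8) + 2188 = -1*4*11 + 2188 = -44 + 2188 = 2144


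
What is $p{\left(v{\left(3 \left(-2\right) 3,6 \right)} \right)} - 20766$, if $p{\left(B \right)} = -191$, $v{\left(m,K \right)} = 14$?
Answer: $-20957$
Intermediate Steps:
$p{\left(v{\left(3 \left(-2\right) 3,6 \right)} \right)} - 20766 = -191 - 20766 = -20957$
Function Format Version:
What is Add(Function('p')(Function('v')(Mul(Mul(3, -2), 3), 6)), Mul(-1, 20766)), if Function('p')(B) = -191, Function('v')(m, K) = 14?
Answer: -20957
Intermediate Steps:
Add(Function('p')(Function('v')(Mul(Mul(3, -2), 3), 6)), Mul(-1, 20766)) = Add(-191, Mul(-1, 20766)) = Add(-191, -20766) = -20957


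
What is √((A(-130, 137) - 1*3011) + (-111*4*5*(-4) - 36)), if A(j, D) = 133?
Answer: √5966 ≈ 77.240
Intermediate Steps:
√((A(-130, 137) - 1*3011) + (-111*4*5*(-4) - 36)) = √((133 - 1*3011) + (-111*4*5*(-4) - 36)) = √((133 - 3011) + (-2220*(-4) - 36)) = √(-2878 + (-111*(-80) - 36)) = √(-2878 + (8880 - 36)) = √(-2878 + 8844) = √5966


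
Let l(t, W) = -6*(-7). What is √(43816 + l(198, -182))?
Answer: √43858 ≈ 209.42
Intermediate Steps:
l(t, W) = 42
√(43816 + l(198, -182)) = √(43816 + 42) = √43858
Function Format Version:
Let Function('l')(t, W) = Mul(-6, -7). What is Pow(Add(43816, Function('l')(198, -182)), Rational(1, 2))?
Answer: Pow(43858, Rational(1, 2)) ≈ 209.42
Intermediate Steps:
Function('l')(t, W) = 42
Pow(Add(43816, Function('l')(198, -182)), Rational(1, 2)) = Pow(Add(43816, 42), Rational(1, 2)) = Pow(43858, Rational(1, 2))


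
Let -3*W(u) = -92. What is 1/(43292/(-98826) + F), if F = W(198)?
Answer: 49413/1493686 ≈ 0.033081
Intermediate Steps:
W(u) = 92/3 (W(u) = -⅓*(-92) = 92/3)
F = 92/3 ≈ 30.667
1/(43292/(-98826) + F) = 1/(43292/(-98826) + 92/3) = 1/(43292*(-1/98826) + 92/3) = 1/(-21646/49413 + 92/3) = 1/(1493686/49413) = 49413/1493686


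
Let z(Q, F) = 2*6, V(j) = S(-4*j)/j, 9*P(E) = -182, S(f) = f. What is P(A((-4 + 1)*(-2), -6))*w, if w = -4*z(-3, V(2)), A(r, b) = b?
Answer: 2912/3 ≈ 970.67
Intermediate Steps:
P(E) = -182/9 (P(E) = (1/9)*(-182) = -182/9)
V(j) = -4 (V(j) = (-4*j)/j = -4)
z(Q, F) = 12
w = -48 (w = -4*12 = -48)
P(A((-4 + 1)*(-2), -6))*w = -182/9*(-48) = 2912/3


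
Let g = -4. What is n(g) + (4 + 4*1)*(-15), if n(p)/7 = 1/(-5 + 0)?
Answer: -607/5 ≈ -121.40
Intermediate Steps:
n(p) = -7/5 (n(p) = 7/(-5 + 0) = 7/(-5) = 7*(-1/5) = -7/5)
n(g) + (4 + 4*1)*(-15) = -7/5 + (4 + 4*1)*(-15) = -7/5 + (4 + 4)*(-15) = -7/5 + 8*(-15) = -7/5 - 120 = -607/5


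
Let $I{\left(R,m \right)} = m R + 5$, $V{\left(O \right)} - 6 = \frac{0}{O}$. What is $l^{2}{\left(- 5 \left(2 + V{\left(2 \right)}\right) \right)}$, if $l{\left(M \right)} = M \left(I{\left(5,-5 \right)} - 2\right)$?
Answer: $774400$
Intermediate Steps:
$V{\left(O \right)} = 6$ ($V{\left(O \right)} = 6 + \frac{0}{O} = 6 + 0 = 6$)
$I{\left(R,m \right)} = 5 + R m$ ($I{\left(R,m \right)} = R m + 5 = 5 + R m$)
$l{\left(M \right)} = - 22 M$ ($l{\left(M \right)} = M \left(\left(5 + 5 \left(-5\right)\right) - 2\right) = M \left(\left(5 - 25\right) - 2\right) = M \left(-20 - 2\right) = M \left(-22\right) = - 22 M$)
$l^{2}{\left(- 5 \left(2 + V{\left(2 \right)}\right) \right)} = \left(- 22 \left(- 5 \left(2 + 6\right)\right)\right)^{2} = \left(- 22 \left(\left(-5\right) 8\right)\right)^{2} = \left(\left(-22\right) \left(-40\right)\right)^{2} = 880^{2} = 774400$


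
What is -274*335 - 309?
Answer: -92099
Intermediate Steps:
-274*335 - 309 = -91790 - 309 = -92099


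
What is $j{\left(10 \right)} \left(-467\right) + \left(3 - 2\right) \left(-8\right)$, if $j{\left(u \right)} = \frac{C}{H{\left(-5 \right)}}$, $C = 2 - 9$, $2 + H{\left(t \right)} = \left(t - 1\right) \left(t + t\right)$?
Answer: $\frac{2805}{58} \approx 48.362$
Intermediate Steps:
$H{\left(t \right)} = -2 + 2 t \left(-1 + t\right)$ ($H{\left(t \right)} = -2 + \left(t - 1\right) \left(t + t\right) = -2 + \left(-1 + t\right) 2 t = -2 + 2 t \left(-1 + t\right)$)
$C = -7$
$j{\left(u \right)} = - \frac{7}{58}$ ($j{\left(u \right)} = - \frac{7}{-2 - -10 + 2 \left(-5\right)^{2}} = - \frac{7}{-2 + 10 + 2 \cdot 25} = - \frac{7}{-2 + 10 + 50} = - \frac{7}{58}$)
$j{\left(10 \right)} \left(-467\right) + \left(3 - 2\right) \left(-8\right) = \left(- \frac{7}{58}\right) \left(-467\right) + \left(3 - 2\right) \left(-8\right) = \frac{3269}{58} + 1 \left(-8\right) = \frac{3269}{58} - 8 = \frac{2805}{58}$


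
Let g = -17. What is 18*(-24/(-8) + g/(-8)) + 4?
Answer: 385/4 ≈ 96.250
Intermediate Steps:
18*(-24/(-8) + g/(-8)) + 4 = 18*(-24/(-8) - 17/(-8)) + 4 = 18*(-24*(-⅛) - 17*(-⅛)) + 4 = 18*(3 + 17/8) + 4 = 18*(41/8) + 4 = 369/4 + 4 = 385/4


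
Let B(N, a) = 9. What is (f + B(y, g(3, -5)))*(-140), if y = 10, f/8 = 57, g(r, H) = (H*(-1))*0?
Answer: -65100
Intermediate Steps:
g(r, H) = 0 (g(r, H) = -H*0 = 0)
f = 456 (f = 8*57 = 456)
(f + B(y, g(3, -5)))*(-140) = (456 + 9)*(-140) = 465*(-140) = -65100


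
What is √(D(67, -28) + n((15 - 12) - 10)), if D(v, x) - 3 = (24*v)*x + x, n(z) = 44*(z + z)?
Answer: I*√45665 ≈ 213.69*I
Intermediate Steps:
n(z) = 88*z (n(z) = 44*(2*z) = 88*z)
D(v, x) = 3 + x + 24*v*x (D(v, x) = 3 + ((24*v)*x + x) = 3 + (24*v*x + x) = 3 + (x + 24*v*x) = 3 + x + 24*v*x)
√(D(67, -28) + n((15 - 12) - 10)) = √((3 - 28 + 24*67*(-28)) + 88*((15 - 12) - 10)) = √((3 - 28 - 45024) + 88*(3 - 10)) = √(-45049 + 88*(-7)) = √(-45049 - 616) = √(-45665) = I*√45665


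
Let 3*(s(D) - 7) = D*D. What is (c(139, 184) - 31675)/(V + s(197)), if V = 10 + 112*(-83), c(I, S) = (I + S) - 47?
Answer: -94197/10972 ≈ -8.5852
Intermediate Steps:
s(D) = 7 + D²/3 (s(D) = 7 + (D*D)/3 = 7 + D²/3)
c(I, S) = -47 + I + S
V = -9286 (V = 10 - 9296 = -9286)
(c(139, 184) - 31675)/(V + s(197)) = ((-47 + 139 + 184) - 31675)/(-9286 + (7 + (⅓)*197²)) = (276 - 31675)/(-9286 + (7 + (⅓)*38809)) = -31399/(-9286 + (7 + 38809/3)) = -31399/(-9286 + 38830/3) = -31399/10972/3 = -31399*3/10972 = -94197/10972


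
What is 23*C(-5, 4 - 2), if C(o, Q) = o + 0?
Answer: -115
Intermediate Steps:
C(o, Q) = o
23*C(-5, 4 - 2) = 23*(-5) = -115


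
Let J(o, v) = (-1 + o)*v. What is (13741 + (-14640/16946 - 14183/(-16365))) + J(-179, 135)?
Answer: -1341995756/127095 ≈ -10559.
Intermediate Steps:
J(o, v) = v*(-1 + o)
(13741 + (-14640/16946 - 14183/(-16365))) + J(-179, 135) = (13741 + (-14640/16946 - 14183/(-16365))) + 135*(-1 - 179) = (13741 + (-14640*1/16946 - 14183*(-1/16365))) + 135*(-180) = (13741 + (-7320/8473 + 13/15)) - 24300 = (13741 + 349/127095) - 24300 = 1746412744/127095 - 24300 = -1341995756/127095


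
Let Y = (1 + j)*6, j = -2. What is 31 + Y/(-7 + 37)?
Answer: 154/5 ≈ 30.800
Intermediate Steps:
Y = -6 (Y = (1 - 2)*6 = -1*6 = -6)
31 + Y/(-7 + 37) = 31 - 6/(-7 + 37) = 31 - 6/30 = 31 - 6*1/30 = 31 - ⅕ = 154/5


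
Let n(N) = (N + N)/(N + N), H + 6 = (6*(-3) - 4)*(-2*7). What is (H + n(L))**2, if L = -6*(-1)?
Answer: 91809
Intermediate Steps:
H = 302 (H = -6 + (6*(-3) - 4)*(-2*7) = -6 + (-18 - 4)*(-14) = -6 - 22*(-14) = -6 + 308 = 302)
L = 6
n(N) = 1 (n(N) = (2*N)/((2*N)) = (2*N)*(1/(2*N)) = 1)
(H + n(L))**2 = (302 + 1)**2 = 303**2 = 91809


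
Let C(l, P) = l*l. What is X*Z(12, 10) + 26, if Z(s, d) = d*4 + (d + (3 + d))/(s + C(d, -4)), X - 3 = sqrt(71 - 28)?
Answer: 16421/112 + 4503*sqrt(43)/112 ≈ 410.26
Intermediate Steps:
C(l, P) = l**2
X = 3 + sqrt(43) (X = 3 + sqrt(71 - 28) = 3 + sqrt(43) ≈ 9.5574)
Z(s, d) = 4*d + (3 + 2*d)/(s + d**2) (Z(s, d) = d*4 + (d + (3 + d))/(s + d**2) = 4*d + (3 + 2*d)/(s + d**2))
X*Z(12, 10) + 26 = (3 + sqrt(43))*((3 + 2*10 + 4*10**3 + 4*10*12)/(12 + 10**2)) + 26 = (3 + sqrt(43))*((3 + 20 + 4*1000 + 480)/(12 + 100)) + 26 = (3 + sqrt(43))*((3 + 20 + 4000 + 480)/112) + 26 = (3 + sqrt(43))*((1/112)*4503) + 26 = (3 + sqrt(43))*(4503/112) + 26 = (13509/112 + 4503*sqrt(43)/112) + 26 = 16421/112 + 4503*sqrt(43)/112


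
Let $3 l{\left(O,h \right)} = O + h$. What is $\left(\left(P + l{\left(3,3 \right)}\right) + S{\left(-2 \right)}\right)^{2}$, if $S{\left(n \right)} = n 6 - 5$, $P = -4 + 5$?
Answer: $196$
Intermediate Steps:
$l{\left(O,h \right)} = \frac{O}{3} + \frac{h}{3}$ ($l{\left(O,h \right)} = \frac{O + h}{3} = \frac{O}{3} + \frac{h}{3}$)
$P = 1$
$S{\left(n \right)} = -5 + 6 n$ ($S{\left(n \right)} = 6 n - 5 = -5 + 6 n$)
$\left(\left(P + l{\left(3,3 \right)}\right) + S{\left(-2 \right)}\right)^{2} = \left(\left(1 + \left(\frac{1}{3} \cdot 3 + \frac{1}{3} \cdot 3\right)\right) + \left(-5 + 6 \left(-2\right)\right)\right)^{2} = \left(\left(1 + \left(1 + 1\right)\right) - 17\right)^{2} = \left(\left(1 + 2\right) - 17\right)^{2} = \left(3 - 17\right)^{2} = \left(-14\right)^{2} = 196$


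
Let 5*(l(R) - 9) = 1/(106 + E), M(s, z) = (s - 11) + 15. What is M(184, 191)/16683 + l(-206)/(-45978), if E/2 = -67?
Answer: 396379021/35795712120 ≈ 0.011073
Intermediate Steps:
E = -134 (E = 2*(-67) = -134)
M(s, z) = 4 + s (M(s, z) = (-11 + s) + 15 = 4 + s)
l(R) = 1259/140 (l(R) = 9 + 1/(5*(106 - 134)) = 9 + (1/5)/(-28) = 9 + (1/5)*(-1/28) = 9 - 1/140 = 1259/140)
M(184, 191)/16683 + l(-206)/(-45978) = (4 + 184)/16683 + (1259/140)/(-45978) = 188*(1/16683) + (1259/140)*(-1/45978) = 188/16683 - 1259/6436920 = 396379021/35795712120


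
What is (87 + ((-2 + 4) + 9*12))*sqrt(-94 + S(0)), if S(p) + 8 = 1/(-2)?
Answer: 197*I*sqrt(410)/2 ≈ 1994.5*I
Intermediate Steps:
S(p) = -17/2 (S(p) = -8 + 1/(-2) = -8 - 1/2 = -17/2)
(87 + ((-2 + 4) + 9*12))*sqrt(-94 + S(0)) = (87 + ((-2 + 4) + 9*12))*sqrt(-94 - 17/2) = (87 + (2 + 108))*sqrt(-205/2) = (87 + 110)*(I*sqrt(410)/2) = 197*(I*sqrt(410)/2) = 197*I*sqrt(410)/2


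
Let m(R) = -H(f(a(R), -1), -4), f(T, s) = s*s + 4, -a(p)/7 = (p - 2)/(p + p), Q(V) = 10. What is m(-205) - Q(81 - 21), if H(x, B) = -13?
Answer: 3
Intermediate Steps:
a(p) = -7*(-2 + p)/(2*p) (a(p) = -7*(p - 2)/(p + p) = -7*(-2 + p)/(2*p))
f(T, s) = 4 + s² (f(T, s) = s² + 4 = 4 + s²)
m(R) = 13 (m(R) = -1*(-13) = 13)
m(-205) - Q(81 - 21) = 13 - 1*10 = 13 - 10 = 3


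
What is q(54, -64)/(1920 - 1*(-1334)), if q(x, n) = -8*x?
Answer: -216/1627 ≈ -0.13276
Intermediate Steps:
q(54, -64)/(1920 - 1*(-1334)) = (-8*54)/(1920 - 1*(-1334)) = -432/(1920 + 1334) = -432/3254 = -432*1/3254 = -216/1627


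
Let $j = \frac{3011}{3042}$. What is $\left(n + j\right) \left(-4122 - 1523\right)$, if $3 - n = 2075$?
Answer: $\frac{35563573385}{3042} \approx 1.1691 \cdot 10^{7}$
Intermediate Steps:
$j = \frac{3011}{3042}$ ($j = 3011 \cdot \frac{1}{3042} = \frac{3011}{3042} \approx 0.98981$)
$n = -2072$ ($n = 3 - 2075 = -2072$)
$\left(n + j\right) \left(-4122 - 1523\right) = \left(-2072 + \frac{3011}{3042}\right) \left(-4122 - 1523\right) = \left(- \frac{6300013}{3042}\right) \left(-5645\right) = \frac{35563573385}{3042}$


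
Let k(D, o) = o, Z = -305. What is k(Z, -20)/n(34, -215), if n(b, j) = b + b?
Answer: -5/17 ≈ -0.29412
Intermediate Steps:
n(b, j) = 2*b
k(Z, -20)/n(34, -215) = -20/(2*34) = -20/68 = -20*1/68 = -5/17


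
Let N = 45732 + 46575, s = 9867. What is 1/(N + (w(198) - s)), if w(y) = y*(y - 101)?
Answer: 1/101646 ≈ 9.8381e-6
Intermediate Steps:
w(y) = y*(-101 + y)
N = 92307
1/(N + (w(198) - s)) = 1/(92307 + (198*(-101 + 198) - 1*9867)) = 1/(92307 + (198*97 - 9867)) = 1/(92307 + (19206 - 9867)) = 1/(92307 + 9339) = 1/101646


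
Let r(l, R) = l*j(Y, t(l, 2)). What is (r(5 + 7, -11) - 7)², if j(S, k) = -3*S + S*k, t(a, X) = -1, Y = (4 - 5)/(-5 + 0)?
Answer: 6889/25 ≈ 275.56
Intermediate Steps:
Y = ⅕ (Y = -1/(-5) = -1*(-⅕) = ⅕ ≈ 0.20000)
r(l, R) = -4*l/5 (r(l, R) = l*((-3 - 1)/5) = l*((⅕)*(-4)) = l*(-⅘) = -4*l/5)
(r(5 + 7, -11) - 7)² = (-4*(5 + 7)/5 - 7)² = (-⅘*12 - 7)² = (-48/5 - 7)² = (-83/5)² = 6889/25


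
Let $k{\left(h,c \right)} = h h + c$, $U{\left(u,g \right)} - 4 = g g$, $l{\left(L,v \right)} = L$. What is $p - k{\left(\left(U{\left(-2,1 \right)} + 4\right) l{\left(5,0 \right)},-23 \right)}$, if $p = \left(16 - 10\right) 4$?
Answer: $-1978$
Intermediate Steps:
$U{\left(u,g \right)} = 4 + g^{2}$ ($U{\left(u,g \right)} = 4 + g g = 4 + g^{2}$)
$k{\left(h,c \right)} = c + h^{2}$ ($k{\left(h,c \right)} = h^{2} + c = c + h^{2}$)
$p = 24$ ($p = 6 \cdot 4 = 24$)
$p - k{\left(\left(U{\left(-2,1 \right)} + 4\right) l{\left(5,0 \right)},-23 \right)} = 24 - \left(-23 + \left(\left(\left(4 + 1^{2}\right) + 4\right) 5\right)^{2}\right) = 24 - \left(-23 + \left(\left(\left(4 + 1\right) + 4\right) 5\right)^{2}\right) = 24 - \left(-23 + \left(\left(5 + 4\right) 5\right)^{2}\right) = 24 - \left(-23 + \left(9 \cdot 5\right)^{2}\right) = 24 - \left(-23 + 45^{2}\right) = 24 - \left(-23 + 2025\right) = 24 - 2002 = -1978$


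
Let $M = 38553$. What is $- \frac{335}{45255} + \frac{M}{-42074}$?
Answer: $- \frac{351762161}{380811774} \approx -0.92372$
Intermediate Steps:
$- \frac{335}{45255} + \frac{M}{-42074} = - \frac{335}{45255} + \frac{38553}{-42074} = \left(-335\right) \frac{1}{45255} + 38553 \left(- \frac{1}{42074}\right) = - \frac{67}{9051} - \frac{38553}{42074} = - \frac{351762161}{380811774}$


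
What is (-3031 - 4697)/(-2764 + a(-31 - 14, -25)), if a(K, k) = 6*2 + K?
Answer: 7728/2797 ≈ 2.7630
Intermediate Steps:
a(K, k) = 12 + K
(-3031 - 4697)/(-2764 + a(-31 - 14, -25)) = (-3031 - 4697)/(-2764 + (12 + (-31 - 14))) = -7728/(-2764 + (12 - 45)) = -7728/(-2764 - 33) = -7728/(-2797) = -7728*(-1/2797) = 7728/2797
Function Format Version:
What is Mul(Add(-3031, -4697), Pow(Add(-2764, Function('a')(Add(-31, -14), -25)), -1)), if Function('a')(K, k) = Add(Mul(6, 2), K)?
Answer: Rational(7728, 2797) ≈ 2.7630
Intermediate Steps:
Function('a')(K, k) = Add(12, K)
Mul(Add(-3031, -4697), Pow(Add(-2764, Function('a')(Add(-31, -14), -25)), -1)) = Mul(Add(-3031, -4697), Pow(Add(-2764, Add(12, Add(-31, -14))), -1)) = Mul(-7728, Pow(Add(-2764, Add(12, -45)), -1)) = Mul(-7728, Pow(Add(-2764, -33), -1)) = Mul(-7728, Pow(-2797, -1)) = Mul(-7728, Rational(-1, 2797)) = Rational(7728, 2797)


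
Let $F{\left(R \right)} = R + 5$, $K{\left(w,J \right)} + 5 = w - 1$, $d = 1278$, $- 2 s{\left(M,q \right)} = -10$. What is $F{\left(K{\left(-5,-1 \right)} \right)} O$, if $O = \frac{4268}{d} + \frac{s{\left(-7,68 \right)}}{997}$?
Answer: $- \frac{4261586}{212361} \approx -20.068$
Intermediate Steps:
$s{\left(M,q \right)} = 5$ ($s{\left(M,q \right)} = \left(- \frac{1}{2}\right) \left(-10\right) = 5$)
$K{\left(w,J \right)} = -6 + w$ ($K{\left(w,J \right)} = -5 + \left(w - 1\right) = -5 + \left(-1 + w\right) = -6 + w$)
$F{\left(R \right)} = 5 + R$
$O = \frac{2130793}{637083}$ ($O = \frac{4268}{1278} + \frac{5}{997} = 4268 \cdot \frac{1}{1278} + 5 \cdot \frac{1}{997} = \frac{2134}{639} + \frac{5}{997} = \frac{2130793}{637083} \approx 3.3446$)
$F{\left(K{\left(-5,-1 \right)} \right)} O = \left(5 - 11\right) \frac{2130793}{637083} = \left(-6\right) \frac{2130793}{637083} = - \frac{4261586}{212361}$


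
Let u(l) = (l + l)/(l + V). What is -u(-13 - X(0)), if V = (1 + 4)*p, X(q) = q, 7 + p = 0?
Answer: -13/24 ≈ -0.54167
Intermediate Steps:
p = -7 (p = -7 + 0 = -7)
V = -35 (V = (1 + 4)*(-7) = 5*(-7) = -35)
u(l) = 2*l/(-35 + l) (u(l) = (l + l)/(l - 35) = (2*l)/(-35 + l) = 2*l/(-35 + l))
-u(-13 - X(0)) = -2*(-13 - 1*0)/(-35 + (-13 - 1*0)) = -2*(-13 + 0)/(-35 + (-13 + 0)) = -2*(-13)/(-35 - 13) = -2*(-13)/(-48) = -2*(-13)*(-1)/48 = -1*13/24 = -13/24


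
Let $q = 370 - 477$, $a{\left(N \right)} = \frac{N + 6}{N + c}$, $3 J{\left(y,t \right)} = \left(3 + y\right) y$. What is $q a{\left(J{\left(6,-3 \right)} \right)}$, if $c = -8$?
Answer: $- \frac{1284}{5} \approx -256.8$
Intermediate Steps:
$J{\left(y,t \right)} = \frac{y \left(3 + y\right)}{3}$ ($J{\left(y,t \right)} = \frac{\left(3 + y\right) y}{3} = \frac{y \left(3 + y\right)}{3}$)
$a{\left(N \right)} = \frac{6 + N}{-8 + N}$ ($a{\left(N \right)} = \frac{N + 6}{N - 8} = \frac{6 + N}{-8 + N}$)
$q = -107$ ($q = 370 - 477 = -107$)
$q a{\left(J{\left(6,-3 \right)} \right)} = - 107 \frac{6 + \frac{1}{3} \cdot 6 \left(3 + 6\right)}{-8 + \frac{1}{3} \cdot 6 \left(3 + 6\right)} = - 107 \frac{6 + \frac{1}{3} \cdot 6 \cdot 9}{-8 + \frac{1}{3} \cdot 6 \cdot 9} = - 107 \frac{6 + 18}{-8 + 18} = - 107 \cdot \frac{1}{10} \cdot 24 = \left(-107\right) \frac{12}{5} = - \frac{1284}{5}$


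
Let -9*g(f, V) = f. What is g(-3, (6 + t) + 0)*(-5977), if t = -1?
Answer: -5977/3 ≈ -1992.3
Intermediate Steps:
g(f, V) = -f/9
g(-3, (6 + t) + 0)*(-5977) = -⅑*(-3)*(-5977) = (⅓)*(-5977) = -5977/3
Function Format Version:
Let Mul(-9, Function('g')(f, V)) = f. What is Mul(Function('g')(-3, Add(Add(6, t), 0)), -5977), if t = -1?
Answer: Rational(-5977, 3) ≈ -1992.3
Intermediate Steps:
Function('g')(f, V) = Mul(Rational(-1, 9), f)
Mul(Function('g')(-3, Add(Add(6, t), 0)), -5977) = Mul(Mul(Rational(-1, 9), -3), -5977) = Mul(Rational(1, 3), -5977) = Rational(-5977, 3)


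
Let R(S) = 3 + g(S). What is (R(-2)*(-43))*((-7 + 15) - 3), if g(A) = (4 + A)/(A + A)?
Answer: -1075/2 ≈ -537.50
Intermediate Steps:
g(A) = (4 + A)/(2*A) (g(A) = (4 + A)/((2*A)) = (4 + A)*(1/(2*A)) = (4 + A)/(2*A))
R(S) = 3 + (4 + S)/(2*S)
(R(-2)*(-43))*((-7 + 15) - 3) = ((7/2 + 2/(-2))*(-43))*((-7 + 15) - 3) = ((7/2 + 2*(-½))*(-43))*(8 - 3) = ((7/2 - 1)*(-43))*5 = ((5/2)*(-43))*5 = -215/2*5 = -1075/2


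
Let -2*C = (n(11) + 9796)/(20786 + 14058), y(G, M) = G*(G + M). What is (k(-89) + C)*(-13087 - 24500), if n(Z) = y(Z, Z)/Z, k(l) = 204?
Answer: -266990496729/34844 ≈ -7.6625e+6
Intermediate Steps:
n(Z) = 2*Z (n(Z) = (Z*(Z + Z))/Z = (Z*(2*Z))/Z = (2*Z²)/Z = 2*Z)
C = -4909/34844 (C = -(2*11 + 9796)/(2*(20786 + 14058)) = -(22 + 9796)/(2*34844) = -4909/34844 ≈ -0.14089)
(k(-89) + C)*(-13087 - 24500) = (204 - 4909/34844)*(-13087 - 24500) = (7103267/34844)*(-37587) = -266990496729/34844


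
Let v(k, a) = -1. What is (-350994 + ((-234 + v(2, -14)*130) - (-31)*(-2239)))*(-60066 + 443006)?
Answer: -161128514980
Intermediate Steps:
(-350994 + ((-234 + v(2, -14)*130) - (-31)*(-2239)))*(-60066 + 443006) = (-350994 + ((-234 - 1*130) - (-31)*(-2239)))*(-60066 + 443006) = (-350994 + ((-234 - 130) - 1*69409))*382940 = (-350994 + (-364 - 69409))*382940 = (-350994 - 69773)*382940 = -420767*382940 = -161128514980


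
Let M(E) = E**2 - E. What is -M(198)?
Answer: -39006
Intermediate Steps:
-M(198) = -198*(-1 + 198) = -198*197 = -1*39006 = -39006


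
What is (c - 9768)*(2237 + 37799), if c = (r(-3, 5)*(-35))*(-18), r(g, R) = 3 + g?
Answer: -391071648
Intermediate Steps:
c = 0 (c = ((3 - 3)*(-35))*(-18) = (0*(-35))*(-18) = 0*(-18) = 0)
(c - 9768)*(2237 + 37799) = (0 - 9768)*(2237 + 37799) = -9768*40036 = -391071648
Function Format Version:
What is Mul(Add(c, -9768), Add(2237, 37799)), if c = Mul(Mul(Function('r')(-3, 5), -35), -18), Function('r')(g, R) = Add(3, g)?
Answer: -391071648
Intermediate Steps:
c = 0 (c = Mul(Mul(Add(3, -3), -35), -18) = Mul(Mul(0, -35), -18) = Mul(0, -18) = 0)
Mul(Add(c, -9768), Add(2237, 37799)) = Mul(Add(0, -9768), Add(2237, 37799)) = Mul(-9768, 40036) = -391071648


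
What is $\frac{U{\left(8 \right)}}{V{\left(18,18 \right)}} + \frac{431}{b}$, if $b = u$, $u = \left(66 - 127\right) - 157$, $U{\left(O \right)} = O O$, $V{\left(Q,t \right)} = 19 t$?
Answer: $- \frac{66725}{37278} \approx -1.7899$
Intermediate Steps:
$U{\left(O \right)} = O^{2}$
$u = -218$ ($u = -61 - 157 = -218$)
$b = -218$
$\frac{U{\left(8 \right)}}{V{\left(18,18 \right)}} + \frac{431}{b} = \frac{8^{2}}{19 \cdot 18} + \frac{431}{-218} = \frac{64}{342} + 431 \left(- \frac{1}{218}\right) = 64 \cdot \frac{1}{342} - \frac{431}{218} = \frac{32}{171} - \frac{431}{218} = - \frac{66725}{37278}$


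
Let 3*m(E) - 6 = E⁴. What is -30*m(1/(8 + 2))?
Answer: -60001/1000 ≈ -60.001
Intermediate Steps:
m(E) = 2 + E⁴/3
-30*m(1/(8 + 2)) = -30*(2 + (1/(8 + 2))⁴/3) = -30*(2 + (1/10)⁴/3) = -30*(2 + (⅒)⁴/3) = -30*(2 + (⅓)*(1/10000)) = -30*(2 + 1/30000) = -30*60001/30000 = -60001/1000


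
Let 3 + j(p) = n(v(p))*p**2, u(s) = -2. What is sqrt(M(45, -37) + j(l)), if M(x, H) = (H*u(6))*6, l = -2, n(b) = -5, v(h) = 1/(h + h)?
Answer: sqrt(421) ≈ 20.518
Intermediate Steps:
v(h) = 1/(2*h)
j(p) = -3 - 5*p**2
M(x, H) = -12*H (M(x, H) = (H*(-2))*6 = -2*H*6 = -12*H)
sqrt(M(45, -37) + j(l)) = sqrt(-12*(-37) + (-3 - 5*(-2)**2)) = sqrt(444 + (-3 - 5*4)) = sqrt(444 + (-3 - 20)) = sqrt(444 - 23) = sqrt(421)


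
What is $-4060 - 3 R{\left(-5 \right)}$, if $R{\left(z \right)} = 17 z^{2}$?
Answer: $-5335$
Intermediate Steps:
$-4060 - 3 R{\left(-5 \right)} = -4060 - 3 \cdot 17 \left(-5\right)^{2} = -4060 - 3 \cdot 17 \cdot 25 = -4060 - 3 \cdot 425 = -4060 - 1275 = -5335$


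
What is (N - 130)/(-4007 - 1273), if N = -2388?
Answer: 1259/2640 ≈ 0.47689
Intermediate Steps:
(N - 130)/(-4007 - 1273) = (-2388 - 130)/(-4007 - 1273) = -2518/(-5280) = -2518*(-1/5280) = 1259/2640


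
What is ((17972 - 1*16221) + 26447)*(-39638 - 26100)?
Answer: -1853680124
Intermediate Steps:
((17972 - 1*16221) + 26447)*(-39638 - 26100) = ((17972 - 16221) + 26447)*(-65738) = (1751 + 26447)*(-65738) = 28198*(-65738) = -1853680124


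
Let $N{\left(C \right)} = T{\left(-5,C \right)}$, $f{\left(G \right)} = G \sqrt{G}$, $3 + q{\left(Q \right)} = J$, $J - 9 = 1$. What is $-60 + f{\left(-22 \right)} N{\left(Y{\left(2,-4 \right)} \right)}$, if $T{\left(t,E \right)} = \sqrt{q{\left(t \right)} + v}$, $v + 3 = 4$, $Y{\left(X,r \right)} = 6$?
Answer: $-60 - 88 i \sqrt{11} \approx -60.0 - 291.86 i$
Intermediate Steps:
$J = 10$ ($J = 9 + 1 = 10$)
$q{\left(Q \right)} = 7$ ($q{\left(Q \right)} = -3 + 10 = 7$)
$v = 1$ ($v = -3 + 4 = 1$)
$f{\left(G \right)} = G^{\frac{3}{2}}$
$T{\left(t,E \right)} = 2 \sqrt{2}$ ($T{\left(t,E \right)} = \sqrt{7 + 1} = \sqrt{8} = 2 \sqrt{2}$)
$N{\left(C \right)} = 2 \sqrt{2}$
$-60 + f{\left(-22 \right)} N{\left(Y{\left(2,-4 \right)} \right)} = -60 + \left(-22\right)^{\frac{3}{2}} \cdot 2 \sqrt{2} = -60 + - 22 i \sqrt{22} \cdot 2 \sqrt{2} = -60 - 88 i \sqrt{11}$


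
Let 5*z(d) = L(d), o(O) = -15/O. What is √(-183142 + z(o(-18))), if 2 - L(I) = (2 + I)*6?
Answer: I*√183145 ≈ 427.95*I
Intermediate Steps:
L(I) = -10 - 6*I (L(I) = 2 - (2 + I)*6 = 2 - (12 + 6*I) = 2 + (-12 - 6*I) = -10 - 6*I)
z(d) = -2 - 6*d/5 (z(d) = (-10 - 6*d)/5 = -2 - 6*d/5)
√(-183142 + z(o(-18))) = √(-183142 + (-2 - (-18)/(-18))) = √(-183142 + (-2 - (-18)*(-1)/18)) = √(-183142 + (-2 - 6/5*⅚)) = √(-183142 + (-2 - 1)) = √(-183142 - 3) = √(-183145) = I*√183145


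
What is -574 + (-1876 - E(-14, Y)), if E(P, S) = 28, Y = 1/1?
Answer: -2478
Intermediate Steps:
Y = 1 (Y = 1*1 = 1)
-574 + (-1876 - E(-14, Y)) = -574 + (-1876 - 1*28) = -574 + (-1876 - 28) = -574 - 1904 = -2478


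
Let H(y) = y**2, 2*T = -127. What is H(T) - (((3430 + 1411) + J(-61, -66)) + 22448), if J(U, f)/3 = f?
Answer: -92235/4 ≈ -23059.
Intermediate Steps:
T = -127/2 (T = (1/2)*(-127) = -127/2 ≈ -63.500)
J(U, f) = 3*f
H(T) - (((3430 + 1411) + J(-61, -66)) + 22448) = (-127/2)**2 - (((3430 + 1411) + 3*(-66)) + 22448) = 16129/4 - ((4841 - 198) + 22448) = 16129/4 - (4643 + 22448) = 16129/4 - 1*27091 = 16129/4 - 27091 = -92235/4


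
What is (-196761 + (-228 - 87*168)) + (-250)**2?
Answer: -149105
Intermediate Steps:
(-196761 + (-228 - 87*168)) + (-250)**2 = (-196761 + (-228 - 14616)) + 62500 = (-196761 - 14844) + 62500 = -211605 + 62500 = -149105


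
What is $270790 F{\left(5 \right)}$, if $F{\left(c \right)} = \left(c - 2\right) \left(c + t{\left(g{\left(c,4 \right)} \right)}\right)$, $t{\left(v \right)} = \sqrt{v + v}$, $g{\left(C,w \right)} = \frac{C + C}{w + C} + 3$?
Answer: $4061850 + 270790 \sqrt{74} \approx 6.3913 \cdot 10^{6}$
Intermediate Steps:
$g{\left(C,w \right)} = 3 + \frac{2 C}{C + w}$ ($g{\left(C,w \right)} = \frac{2 C}{C + w} + 3 = 3 + \frac{2 C}{C + w}$)
$t{\left(v \right)} = \sqrt{2} \sqrt{v}$ ($t{\left(v \right)} = \sqrt{2 v} = \sqrt{2} \sqrt{v}$)
$F{\left(c \right)} = \left(-2 + c\right) \left(c + \sqrt{2} \sqrt{\frac{12 + 5 c}{4 + c}}\right)$ ($F{\left(c \right)} = \left(c - 2\right) \left(c + \sqrt{2} \sqrt{\frac{3 \cdot 4 + 5 c}{c + 4}}\right) = \left(-2 + c\right) \left(c + \sqrt{2} \sqrt{\frac{12 + 5 c}{4 + c}}\right)$)
$270790 F{\left(5 \right)} = 270790 \left(5^{2} - 10 - 2 \sqrt{2} \sqrt{\frac{12 + 5 \cdot 5}{4 + 5}} + 5 \sqrt{2} \sqrt{\frac{12 + 5 \cdot 5}{4 + 5}}\right) = 270790 \left(25 - 10 - 2 \sqrt{2} \sqrt{\frac{12 + 25}{9}} + 5 \sqrt{2} \sqrt{\frac{12 + 25}{9}}\right) = 270790 \left(25 - 10 - 2 \sqrt{2} \sqrt{\frac{1}{9} \cdot 37} + 5 \sqrt{2} \sqrt{\frac{1}{9} \cdot 37}\right) = 270790 \left(25 - 10 - 2 \sqrt{2} \sqrt{\frac{37}{9}} + 5 \sqrt{2} \sqrt{\frac{37}{9}}\right) = 270790 \left(25 - 10 - 2 \sqrt{2} \frac{\sqrt{37}}{3} + 5 \sqrt{2} \frac{\sqrt{37}}{3}\right) = 270790 \left(25 - 10 - \frac{2 \sqrt{74}}{3} + \frac{5 \sqrt{74}}{3}\right) = 270790 \left(15 + \sqrt{74}\right) = 4061850 + 270790 \sqrt{74}$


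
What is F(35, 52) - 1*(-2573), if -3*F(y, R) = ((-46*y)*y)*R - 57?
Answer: 2937976/3 ≈ 9.7933e+5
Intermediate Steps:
F(y, R) = 19 + 46*R*y²/3 (F(y, R) = -(((-46*y)*y)*R - 57)/3 = -((-46*y²)*R - 57)/3 = -(-46*R*y² - 57)/3 = -(-57 - 46*R*y²)/3 = 19 + 46*R*y²/3)
F(35, 52) - 1*(-2573) = (19 + (46/3)*52*35²) - 1*(-2573) = (19 + (46/3)*52*1225) + 2573 = (19 + 2930200/3) + 2573 = 2930257/3 + 2573 = 2937976/3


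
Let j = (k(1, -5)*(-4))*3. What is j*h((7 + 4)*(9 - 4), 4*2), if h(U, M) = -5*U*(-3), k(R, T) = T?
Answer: 49500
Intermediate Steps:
j = 60 (j = -5*(-4)*3 = 20*3 = 60)
h(U, M) = 15*U
j*h((7 + 4)*(9 - 4), 4*2) = 60*(15*((7 + 4)*(9 - 4))) = 60*(15*(11*5)) = 60*(15*55) = 60*825 = 49500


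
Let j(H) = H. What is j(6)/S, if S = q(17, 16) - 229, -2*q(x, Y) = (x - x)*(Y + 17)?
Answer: -6/229 ≈ -0.026201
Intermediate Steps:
q(x, Y) = 0 (q(x, Y) = -(x - x)*(Y + 17)/2 = -0*(17 + Y) = -½*0 = 0)
S = -229 (S = 0 - 229 = -229)
j(6)/S = 6/(-229) = 6*(-1/229) = -6/229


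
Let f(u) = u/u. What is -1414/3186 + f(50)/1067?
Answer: -752776/1699731 ≈ -0.44288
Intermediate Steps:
f(u) = 1
-1414/3186 + f(50)/1067 = -1414/3186 + 1/1067 = -1414*1/3186 + 1*(1/1067) = -707/1593 + 1/1067 = -752776/1699731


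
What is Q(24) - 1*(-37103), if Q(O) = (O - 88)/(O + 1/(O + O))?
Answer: 42776687/1153 ≈ 37100.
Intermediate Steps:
Q(O) = (-88 + O)/(O + 1/(2*O))
Q(24) - 1*(-37103) = 2*24*(-88 + 24)/(1 + 2*24²) - 1*(-37103) = 2*24*(-64)/(1 + 2*576) + 37103 = 2*24*(-64)/(1 + 1152) + 37103 = 2*24*(-64)/1153 + 37103 = 2*24*(1/1153)*(-64) + 37103 = -3072/1153 + 37103 = 42776687/1153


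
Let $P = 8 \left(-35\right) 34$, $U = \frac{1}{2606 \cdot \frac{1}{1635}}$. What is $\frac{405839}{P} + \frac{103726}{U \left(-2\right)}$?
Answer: $- \frac{7356222499}{88944} \approx -82706.0$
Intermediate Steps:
$U = \frac{1635}{2606}$ ($U = \frac{1}{2606 \cdot \frac{1}{1635}} = \frac{1}{\frac{2606}{1635}} = \frac{1635}{2606} \approx 0.6274$)
$P = -9520$ ($P = \left(-280\right) 34 = -9520$)
$\frac{405839}{P} + \frac{103726}{U \left(-2\right)} = \frac{405839}{-9520} + \frac{103726}{\frac{1635}{2606} \left(-2\right)} = 405839 \left(- \frac{1}{9520}\right) + \frac{103726}{- \frac{1635}{1303}} = - \frac{57977}{1360} + 103726 \left(- \frac{1303}{1635}\right) = - \frac{57977}{1360} - \frac{135154978}{1635} = - \frac{7356222499}{88944}$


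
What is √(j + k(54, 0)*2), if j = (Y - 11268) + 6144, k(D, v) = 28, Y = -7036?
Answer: 2*I*√3026 ≈ 110.02*I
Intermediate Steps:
j = -12160 (j = (-7036 - 11268) + 6144 = -18304 + 6144 = -12160)
√(j + k(54, 0)*2) = √(-12160 + 28*2) = √(-12160 + 56) = √(-12104) = 2*I*√3026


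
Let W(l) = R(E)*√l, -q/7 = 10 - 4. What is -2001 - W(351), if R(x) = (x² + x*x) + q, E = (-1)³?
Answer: -2001 + 120*√39 ≈ -1251.6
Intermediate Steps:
E = -1
q = -42 (q = -7*(10 - 4) = -7*6 = -42)
R(x) = -42 + 2*x² (R(x) = (x² + x*x) - 42 = (x² + x²) - 42 = 2*x² - 42 = -42 + 2*x²)
W(l) = -40*√l (W(l) = (-42 + 2*(-1)²)*√l = (-42 + 2*1)*√l = (-42 + 2)*√l = -40*√l)
-2001 - W(351) = -2001 - (-40)*√351 = -2001 - (-40)*3*√39 = -2001 - (-120)*√39 = -2001 + 120*√39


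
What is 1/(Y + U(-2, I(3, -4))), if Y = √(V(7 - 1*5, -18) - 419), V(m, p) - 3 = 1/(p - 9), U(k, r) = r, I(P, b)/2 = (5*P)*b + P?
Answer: -3078/362125 - 3*I*√33699/362125 ≈ -0.0084998 - 0.0015208*I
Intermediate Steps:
I(P, b) = 2*P + 10*P*b (I(P, b) = 2*((5*P)*b + P) = 2*(5*P*b + P) = 2*(P + 5*P*b) = 2*P + 10*P*b)
V(m, p) = 3 + 1/(-9 + p) (V(m, p) = 3 + 1/(p - 9) = 3 + 1/(-9 + p))
Y = I*√33699/9 (Y = √((-26 + 3*(-18))/(-9 - 18) - 419) = √((-26 - 54)/(-27) - 419) = √(-1/27*(-80) - 419) = √(80/27 - 419) = √(-11233/27) = I*√33699/9 ≈ 20.397*I)
1/(Y + U(-2, I(3, -4))) = 1/(I*√33699/9 + 2*3*(1 + 5*(-4))) = 1/(I*√33699/9 + 2*3*(1 - 20)) = 1/(I*√33699/9 + 2*3*(-19)) = 1/(I*√33699/9 - 114) = 1/(-114 + I*√33699/9)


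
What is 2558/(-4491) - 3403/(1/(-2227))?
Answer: 34034955613/4491 ≈ 7.5785e+6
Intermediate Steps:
2558/(-4491) - 3403/(1/(-2227)) = 2558*(-1/4491) - 3403/(-1/2227) = -2558/4491 - 3403*(-2227) = -2558/4491 + 7578481 = 34034955613/4491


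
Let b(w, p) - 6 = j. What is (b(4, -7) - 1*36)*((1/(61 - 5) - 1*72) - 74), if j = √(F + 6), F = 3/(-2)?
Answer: 122625/28 - 24525*√2/112 ≈ 4069.8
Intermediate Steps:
F = -3/2 (F = 3*(-½) = -3/2 ≈ -1.5000)
j = 3*√2/2 (j = √(-3/2 + 6) = √(9/2) = 3*√2/2 ≈ 2.1213)
b(w, p) = 6 + 3*√2/2
(b(4, -7) - 1*36)*((1/(61 - 5) - 1*72) - 74) = ((6 + 3*√2/2) - 1*36)*((1/(61 - 5) - 1*72) - 74) = ((6 + 3*√2/2) - 36)*((1/56 - 72) - 74) = (-30 + 3*√2/2)*((1/56 - 72) - 74) = (-30 + 3*√2/2)*(-4031/56 - 74) = (-30 + 3*√2/2)*(-8175/56) = 122625/28 - 24525*√2/112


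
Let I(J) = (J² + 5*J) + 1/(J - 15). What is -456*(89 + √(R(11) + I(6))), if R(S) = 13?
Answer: -40584 - 152*√710 ≈ -44634.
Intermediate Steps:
I(J) = J² + 1/(-15 + J) + 5*J (I(J) = (J² + 5*J) + 1/(-15 + J) = J² + 1/(-15 + J) + 5*J)
-456*(89 + √(R(11) + I(6))) = -456*(89 + √(13 + (1 + 6³ - 75*6 - 10*6²)/(-15 + 6))) = -456*(89 + √(13 + (1 + 216 - 450 - 10*36)/(-9))) = -456*(89 + √(13 - (1 + 216 - 450 - 360)/9)) = -456*(89 + √(13 - ⅑*(-593))) = -456*(89 + √(13 + 593/9)) = -456*(89 + √(710/9)) = -456*(89 + √710/3) = -40584 - 152*√710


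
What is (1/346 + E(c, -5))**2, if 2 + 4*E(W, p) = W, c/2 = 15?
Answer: 5870929/119716 ≈ 49.040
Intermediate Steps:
c = 30 (c = 2*15 = 30)
E(W, p) = -1/2 + W/4
(1/346 + E(c, -5))**2 = (1/346 + (-1/2 + (1/4)*30))**2 = (1/346 + (-1/2 + 15/2))**2 = (1/346 + 7)**2 = (2423/346)**2 = 5870929/119716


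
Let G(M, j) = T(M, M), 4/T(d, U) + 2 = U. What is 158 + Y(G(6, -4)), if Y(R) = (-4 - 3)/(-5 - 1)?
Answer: 955/6 ≈ 159.17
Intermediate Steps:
T(d, U) = 4/(-2 + U)
G(M, j) = 4/(-2 + M)
Y(R) = 7/6 (Y(R) = -7/(-6) = -7*(-1/6) = 7/6)
158 + Y(G(6, -4)) = 158 + 7/6 = 955/6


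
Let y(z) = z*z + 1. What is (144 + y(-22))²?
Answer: 395641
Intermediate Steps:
y(z) = 1 + z² (y(z) = z² + 1 = 1 + z²)
(144 + y(-22))² = (144 + (1 + (-22)²))² = (144 + (1 + 484))² = (144 + 485)² = 629² = 395641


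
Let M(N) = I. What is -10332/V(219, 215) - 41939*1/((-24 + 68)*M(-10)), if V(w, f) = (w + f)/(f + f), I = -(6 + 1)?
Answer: -96440611/9548 ≈ -10101.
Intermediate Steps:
I = -7 (I = -1*7 = -7)
V(w, f) = (f + w)/(2*f) (V(w, f) = (f + w)/((2*f)) = (f + w)*(1/(2*f)) = (f + w)/(2*f))
M(N) = -7
-10332/V(219, 215) - 41939*1/((-24 + 68)*M(-10)) = -10332*430/(215 + 219) - 41939*(-1/(7*(-24 + 68))) = -10332/((½)*(1/215)*434) - 41939/(44*(-7)) = -10332/217/215 - 41939/(-308) = -10332*215/217 - 41939*(-1/308) = -317340/31 + 41939/308 = -96440611/9548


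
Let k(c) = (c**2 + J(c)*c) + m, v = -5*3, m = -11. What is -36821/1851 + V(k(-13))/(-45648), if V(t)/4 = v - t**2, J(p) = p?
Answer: -2057851/195589 ≈ -10.521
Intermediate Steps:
v = -15
k(c) = -11 + 2*c**2 (k(c) = (c**2 + c*c) - 11 = (c**2 + c**2) - 11 = 2*c**2 - 11 = -11 + 2*c**2)
V(t) = -60 - 4*t**2 (V(t) = 4*(-15 - t**2) = -60 - 4*t**2)
-36821/1851 + V(k(-13))/(-45648) = -36821/1851 + (-60 - 4*(-11 + 2*(-13)**2)**2)/(-45648) = -36821*1/1851 + (-60 - 4*(-11 + 2*169)**2)*(-1/45648) = -36821/1851 + (-60 - 4*(-11 + 338)**2)*(-1/45648) = -36821/1851 + (-60 - 4*327**2)*(-1/45648) = -36821/1851 + (-60 - 4*106929)*(-1/45648) = -36821/1851 + (-60 - 427716)*(-1/45648) = -36821/1851 - 427776*(-1/45648) = -36821/1851 + 8912/951 = -2057851/195589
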